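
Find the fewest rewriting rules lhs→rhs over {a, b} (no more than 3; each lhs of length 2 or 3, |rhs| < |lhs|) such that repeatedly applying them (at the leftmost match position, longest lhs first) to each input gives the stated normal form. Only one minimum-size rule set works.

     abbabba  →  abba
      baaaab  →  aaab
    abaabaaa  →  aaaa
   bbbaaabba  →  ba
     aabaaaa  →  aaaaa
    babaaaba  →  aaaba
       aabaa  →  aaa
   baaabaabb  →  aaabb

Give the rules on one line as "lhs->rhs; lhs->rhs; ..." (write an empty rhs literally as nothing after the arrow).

baa->a; bab->

  | abbabba => abba
  | baaaab => aaab
  | abaabaaa => aabaaa => aaaa
  | bbbaaabba => bbaabba => babba => ba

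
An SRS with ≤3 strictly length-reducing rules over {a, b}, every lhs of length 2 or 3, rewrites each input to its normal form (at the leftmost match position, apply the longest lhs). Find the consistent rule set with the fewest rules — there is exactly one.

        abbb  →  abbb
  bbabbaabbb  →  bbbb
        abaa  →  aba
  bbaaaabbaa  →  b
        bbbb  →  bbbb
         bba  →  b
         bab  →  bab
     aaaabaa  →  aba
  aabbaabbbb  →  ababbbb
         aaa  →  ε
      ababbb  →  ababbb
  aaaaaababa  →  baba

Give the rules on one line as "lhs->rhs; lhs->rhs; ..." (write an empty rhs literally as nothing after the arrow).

  | abbb
  | bbabbaabbb => bbbaabbb => bbabbb => bbbb
  | abaa => aba
  | bbaaaabbaa => baaabbaa => bbbaa => bba => b

aa->a; aaa->; bba->b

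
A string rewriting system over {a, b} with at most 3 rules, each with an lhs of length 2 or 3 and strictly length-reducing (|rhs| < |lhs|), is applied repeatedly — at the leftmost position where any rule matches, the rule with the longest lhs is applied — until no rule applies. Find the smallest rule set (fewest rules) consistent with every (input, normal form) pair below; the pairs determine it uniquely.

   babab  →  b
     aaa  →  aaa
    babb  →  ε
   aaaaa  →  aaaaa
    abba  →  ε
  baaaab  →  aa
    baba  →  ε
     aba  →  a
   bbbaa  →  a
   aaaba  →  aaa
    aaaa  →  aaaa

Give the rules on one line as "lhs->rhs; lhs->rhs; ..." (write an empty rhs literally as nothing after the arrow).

  | babab => bab => b
  | aaa
  | babb => bb => ε
  | aaaaa

ab->; ba->; bb->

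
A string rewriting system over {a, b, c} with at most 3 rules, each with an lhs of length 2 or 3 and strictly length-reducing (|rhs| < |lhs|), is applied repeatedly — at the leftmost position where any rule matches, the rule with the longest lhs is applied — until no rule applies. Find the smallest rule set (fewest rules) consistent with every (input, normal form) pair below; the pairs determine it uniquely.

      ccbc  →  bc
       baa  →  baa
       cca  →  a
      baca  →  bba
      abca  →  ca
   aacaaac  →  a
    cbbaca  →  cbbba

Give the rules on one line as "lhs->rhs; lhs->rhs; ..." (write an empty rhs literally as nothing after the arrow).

  | ccbc => bc
  | baa
  | cca => a
  | baca => bba

ab->; ac->b; cc->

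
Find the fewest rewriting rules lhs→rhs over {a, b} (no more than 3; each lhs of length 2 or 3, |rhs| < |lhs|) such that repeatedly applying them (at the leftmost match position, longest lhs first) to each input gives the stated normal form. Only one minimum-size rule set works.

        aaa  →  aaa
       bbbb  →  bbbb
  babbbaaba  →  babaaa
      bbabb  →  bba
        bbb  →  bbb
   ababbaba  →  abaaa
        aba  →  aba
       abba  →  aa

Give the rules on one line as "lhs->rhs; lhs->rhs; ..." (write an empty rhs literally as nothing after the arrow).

  | aaa
  | bbbb
  | babbbaaba => babaaba => babaaa
  | bbabb => bba

aab->aa; abb->a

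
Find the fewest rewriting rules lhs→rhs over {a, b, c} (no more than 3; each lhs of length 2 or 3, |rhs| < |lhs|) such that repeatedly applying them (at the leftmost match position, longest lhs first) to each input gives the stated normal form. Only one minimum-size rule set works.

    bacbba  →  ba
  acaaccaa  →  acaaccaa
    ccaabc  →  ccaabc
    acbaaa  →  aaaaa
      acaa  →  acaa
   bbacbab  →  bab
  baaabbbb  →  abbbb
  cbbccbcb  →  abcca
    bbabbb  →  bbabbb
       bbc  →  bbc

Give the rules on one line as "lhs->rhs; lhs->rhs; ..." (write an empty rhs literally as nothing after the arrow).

  | bacbba => baaba => ba
  | acaaccaa
  | ccaabc
  | acbaaa => aaaaa

baa->; cb->a; cbc->cc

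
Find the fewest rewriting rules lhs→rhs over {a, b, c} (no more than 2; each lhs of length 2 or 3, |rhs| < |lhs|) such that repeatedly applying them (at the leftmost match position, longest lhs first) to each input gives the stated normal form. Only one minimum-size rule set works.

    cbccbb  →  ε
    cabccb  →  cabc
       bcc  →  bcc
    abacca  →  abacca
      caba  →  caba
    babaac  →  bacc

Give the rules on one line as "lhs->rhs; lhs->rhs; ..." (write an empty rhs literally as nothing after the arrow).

baa->c; cb->

  | cbccbb => ccbb => cb => ε
  | cabccb => cabc
  | bcc
  | abacca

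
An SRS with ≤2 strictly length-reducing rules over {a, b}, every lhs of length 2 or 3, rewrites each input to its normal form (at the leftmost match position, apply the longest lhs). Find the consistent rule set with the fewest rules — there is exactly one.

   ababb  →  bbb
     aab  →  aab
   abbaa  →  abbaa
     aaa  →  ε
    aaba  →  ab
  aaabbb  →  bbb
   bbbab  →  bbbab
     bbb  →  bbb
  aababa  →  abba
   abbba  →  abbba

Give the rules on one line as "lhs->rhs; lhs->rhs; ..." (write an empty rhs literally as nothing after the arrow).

aaa->; aba->b

  | ababb => bbb
  | aab
  | abbaa
  | aaa => ε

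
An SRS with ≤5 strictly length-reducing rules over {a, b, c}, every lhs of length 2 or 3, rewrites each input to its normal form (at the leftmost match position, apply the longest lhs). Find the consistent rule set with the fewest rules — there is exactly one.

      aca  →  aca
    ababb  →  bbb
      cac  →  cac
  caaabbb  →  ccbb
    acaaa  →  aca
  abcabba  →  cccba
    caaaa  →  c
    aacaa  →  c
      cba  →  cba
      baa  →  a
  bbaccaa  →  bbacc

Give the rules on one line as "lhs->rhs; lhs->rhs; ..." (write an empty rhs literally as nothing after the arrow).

  | aca
  | ababb => bbb
  | cac
  | caaabbb => cabbb => ccbb

aa->; ab->c; aba->b; baa->a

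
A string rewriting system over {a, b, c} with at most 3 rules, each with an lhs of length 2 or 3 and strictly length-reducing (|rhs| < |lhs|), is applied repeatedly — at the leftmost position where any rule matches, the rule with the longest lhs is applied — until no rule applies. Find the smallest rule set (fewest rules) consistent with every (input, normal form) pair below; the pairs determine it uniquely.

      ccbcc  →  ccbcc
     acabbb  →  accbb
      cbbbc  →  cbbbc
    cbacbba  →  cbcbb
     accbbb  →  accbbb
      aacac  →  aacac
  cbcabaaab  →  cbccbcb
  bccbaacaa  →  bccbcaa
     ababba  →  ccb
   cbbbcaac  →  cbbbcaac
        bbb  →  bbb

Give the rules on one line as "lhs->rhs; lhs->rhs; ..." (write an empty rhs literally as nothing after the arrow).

  | ccbcc
  | acabbb => accbb
  | cbbbc
  | cbacbba => cbcbba => cbcbb

aaa->bc; ab->c; ba->b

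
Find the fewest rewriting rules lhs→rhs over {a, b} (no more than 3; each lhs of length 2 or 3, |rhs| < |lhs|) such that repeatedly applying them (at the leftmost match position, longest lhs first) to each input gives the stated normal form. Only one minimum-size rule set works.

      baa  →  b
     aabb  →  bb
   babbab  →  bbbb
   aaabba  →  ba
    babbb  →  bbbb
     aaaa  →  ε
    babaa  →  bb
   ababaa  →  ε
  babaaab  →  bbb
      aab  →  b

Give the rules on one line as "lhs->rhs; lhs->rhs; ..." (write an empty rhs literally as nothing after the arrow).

aa->; ab->; bab->bb

  | baa => b
  | aabb => bb
  | babbab => bbbab => bbbb
  | aaabba => abba => ba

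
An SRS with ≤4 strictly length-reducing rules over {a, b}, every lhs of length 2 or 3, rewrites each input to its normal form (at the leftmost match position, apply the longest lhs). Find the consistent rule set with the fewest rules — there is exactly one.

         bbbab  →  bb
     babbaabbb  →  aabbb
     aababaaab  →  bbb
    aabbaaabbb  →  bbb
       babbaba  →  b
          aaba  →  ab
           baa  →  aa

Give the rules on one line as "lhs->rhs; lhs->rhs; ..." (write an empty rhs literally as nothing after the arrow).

aaa->bb; aba->b; ba->a; bba->

  | bbbab => bb
  | babbaabbb => abbaabbb => aabbb
  | aababaaab => abbaaab => aaab => bbb
  | aabbaaabbb => aaaabbb => bbabbb => bbb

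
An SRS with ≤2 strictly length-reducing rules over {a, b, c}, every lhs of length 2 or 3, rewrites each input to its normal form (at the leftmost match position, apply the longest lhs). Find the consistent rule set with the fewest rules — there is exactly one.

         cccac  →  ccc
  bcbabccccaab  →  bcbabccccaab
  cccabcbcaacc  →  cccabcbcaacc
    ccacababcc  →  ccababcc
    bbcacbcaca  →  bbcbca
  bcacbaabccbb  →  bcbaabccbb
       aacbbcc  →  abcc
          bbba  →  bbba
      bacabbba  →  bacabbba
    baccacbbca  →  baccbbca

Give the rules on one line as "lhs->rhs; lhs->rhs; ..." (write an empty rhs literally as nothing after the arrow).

acb->; cac->c

  | cccac => ccc
  | bcbabccccaab
  | cccabcbcaacc
  | ccacababcc => ccababcc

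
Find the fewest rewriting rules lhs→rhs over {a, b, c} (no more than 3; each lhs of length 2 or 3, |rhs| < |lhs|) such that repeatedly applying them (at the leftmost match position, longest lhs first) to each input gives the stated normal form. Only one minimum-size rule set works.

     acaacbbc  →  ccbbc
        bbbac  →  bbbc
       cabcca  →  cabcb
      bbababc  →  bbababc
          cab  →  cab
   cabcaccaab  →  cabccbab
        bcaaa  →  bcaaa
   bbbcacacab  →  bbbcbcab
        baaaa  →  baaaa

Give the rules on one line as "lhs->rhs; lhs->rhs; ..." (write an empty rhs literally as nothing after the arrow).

  | acaacbbc => caacbbc => cacbbc => ccbbc
  | bbbac => bbbc
  | cabcca => cabcb
  | bbababc

ac->c; cca->cb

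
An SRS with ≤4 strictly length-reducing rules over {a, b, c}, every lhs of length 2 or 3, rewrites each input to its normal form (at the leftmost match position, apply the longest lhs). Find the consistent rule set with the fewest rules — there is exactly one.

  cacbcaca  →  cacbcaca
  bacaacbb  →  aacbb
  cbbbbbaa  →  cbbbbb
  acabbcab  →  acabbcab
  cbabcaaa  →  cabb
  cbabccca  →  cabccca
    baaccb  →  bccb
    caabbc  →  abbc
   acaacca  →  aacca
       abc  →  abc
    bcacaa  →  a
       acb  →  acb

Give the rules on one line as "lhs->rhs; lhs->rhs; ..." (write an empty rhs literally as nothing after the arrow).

  | cacbcaca
  | bacaacbb => acaacbb => abacbb => aacbb
  | cbbbbbaa => cbbbbb
  | acabbcab

ba->a; baa->b; caa->ba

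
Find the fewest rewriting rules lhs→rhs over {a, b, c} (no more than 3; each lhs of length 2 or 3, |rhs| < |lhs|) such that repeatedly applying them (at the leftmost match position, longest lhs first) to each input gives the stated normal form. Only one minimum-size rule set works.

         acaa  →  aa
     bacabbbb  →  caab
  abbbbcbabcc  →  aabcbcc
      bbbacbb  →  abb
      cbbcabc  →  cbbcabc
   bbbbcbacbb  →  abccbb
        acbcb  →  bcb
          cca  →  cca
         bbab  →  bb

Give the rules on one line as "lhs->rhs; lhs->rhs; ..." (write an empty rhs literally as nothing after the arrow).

  | acaa => aa
  | bacabbbb => cabbbb => caab
  | abbbbcbabcc => aabcbabcc => aabcbcc
  | bbbacbb => aacbb => abb

ac->; ba->; bbb->a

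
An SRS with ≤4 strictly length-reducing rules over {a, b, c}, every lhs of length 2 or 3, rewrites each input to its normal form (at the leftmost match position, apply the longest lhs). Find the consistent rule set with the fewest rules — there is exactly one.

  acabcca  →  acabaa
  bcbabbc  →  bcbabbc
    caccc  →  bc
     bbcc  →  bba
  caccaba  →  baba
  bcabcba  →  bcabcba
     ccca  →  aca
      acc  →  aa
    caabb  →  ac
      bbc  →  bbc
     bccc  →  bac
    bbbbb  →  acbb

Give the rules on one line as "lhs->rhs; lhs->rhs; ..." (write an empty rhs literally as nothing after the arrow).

bbb->ac; caa->b; cc->a

  | acabcca => acabaa
  | bcbabbc
  | caccc => caac => bc
  | bbcc => bba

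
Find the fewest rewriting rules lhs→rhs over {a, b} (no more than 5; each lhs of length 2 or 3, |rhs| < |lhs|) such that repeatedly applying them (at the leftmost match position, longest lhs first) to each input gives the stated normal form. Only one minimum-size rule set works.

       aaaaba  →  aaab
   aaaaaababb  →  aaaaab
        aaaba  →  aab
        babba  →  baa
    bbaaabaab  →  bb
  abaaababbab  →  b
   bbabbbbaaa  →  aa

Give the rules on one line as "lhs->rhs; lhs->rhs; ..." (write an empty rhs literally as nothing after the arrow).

  | aaaaba => aaab
  | aaaaaababb => aaaaabbb => aaaaab
  | aaaba => aab
  | babba => baa

aba->b; abb->a; bba->; bbb->b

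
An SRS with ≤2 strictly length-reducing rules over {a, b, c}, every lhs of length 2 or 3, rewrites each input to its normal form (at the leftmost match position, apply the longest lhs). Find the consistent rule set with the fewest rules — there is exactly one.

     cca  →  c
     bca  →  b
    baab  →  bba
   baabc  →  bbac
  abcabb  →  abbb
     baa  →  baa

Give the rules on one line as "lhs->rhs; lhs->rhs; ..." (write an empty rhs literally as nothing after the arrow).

  | cca => c
  | bca => b
  | baab => bba
  | baabc => bbac

aab->ba; ca->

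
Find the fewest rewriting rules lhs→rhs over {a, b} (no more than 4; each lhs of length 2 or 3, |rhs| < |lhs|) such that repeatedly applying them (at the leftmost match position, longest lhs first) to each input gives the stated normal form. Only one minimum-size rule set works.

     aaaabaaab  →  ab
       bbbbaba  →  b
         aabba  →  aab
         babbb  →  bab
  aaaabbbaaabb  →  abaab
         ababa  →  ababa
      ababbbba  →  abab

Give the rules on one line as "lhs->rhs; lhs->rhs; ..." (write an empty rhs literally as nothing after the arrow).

aaa->; bb->b; bba->b

  | aaaabaaab => abaaab => abb => ab
  | bbbbaba => bbbaba => bbaba => bba => b
  | aabba => aab
  | babbb => babb => bab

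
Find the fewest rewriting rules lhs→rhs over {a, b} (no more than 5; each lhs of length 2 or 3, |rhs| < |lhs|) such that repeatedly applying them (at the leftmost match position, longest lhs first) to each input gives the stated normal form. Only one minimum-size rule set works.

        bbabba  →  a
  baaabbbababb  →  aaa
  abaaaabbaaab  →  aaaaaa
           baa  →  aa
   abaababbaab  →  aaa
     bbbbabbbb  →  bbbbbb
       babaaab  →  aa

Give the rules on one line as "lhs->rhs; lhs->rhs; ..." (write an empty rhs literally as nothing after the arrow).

  | bbabba => bba => ba => a
  | baaabbbababb => aaabbbababb => aaabababb => aaababb => aaabb => aaa
  | abaaaabbaaab => aaaabbaaab => aaaaaaab => aaaaaa
  | baa => aa

ab->; abb->a; ba->a; bab->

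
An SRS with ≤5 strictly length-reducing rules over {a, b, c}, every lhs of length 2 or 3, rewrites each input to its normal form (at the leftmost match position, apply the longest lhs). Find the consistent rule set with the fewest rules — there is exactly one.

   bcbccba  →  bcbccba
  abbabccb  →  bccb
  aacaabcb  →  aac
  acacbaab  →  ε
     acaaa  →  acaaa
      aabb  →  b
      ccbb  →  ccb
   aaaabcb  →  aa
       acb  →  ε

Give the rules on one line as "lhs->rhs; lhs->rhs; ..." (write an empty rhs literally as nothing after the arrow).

  | bcbccba
  | abbabccb => bbabccb => babccb => bccb
  | aacaabcb => aacacb => aac
  | acacbaab => acaab => acab => acb => ε

ab->b; abc->c; acb->; bb->b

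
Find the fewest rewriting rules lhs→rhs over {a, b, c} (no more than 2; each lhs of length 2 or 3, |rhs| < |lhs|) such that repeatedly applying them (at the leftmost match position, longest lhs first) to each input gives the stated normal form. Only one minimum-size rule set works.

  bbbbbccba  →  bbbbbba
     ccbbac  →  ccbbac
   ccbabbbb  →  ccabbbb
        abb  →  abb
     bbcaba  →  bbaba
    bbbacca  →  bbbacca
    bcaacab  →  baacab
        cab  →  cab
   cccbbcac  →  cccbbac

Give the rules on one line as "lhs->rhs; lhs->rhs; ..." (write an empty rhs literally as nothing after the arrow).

bc->b; cba->ca

  | bbbbbccba => bbbbbcba => bbbbbba
  | ccbbac
  | ccbabbbb => ccabbbb
  | abb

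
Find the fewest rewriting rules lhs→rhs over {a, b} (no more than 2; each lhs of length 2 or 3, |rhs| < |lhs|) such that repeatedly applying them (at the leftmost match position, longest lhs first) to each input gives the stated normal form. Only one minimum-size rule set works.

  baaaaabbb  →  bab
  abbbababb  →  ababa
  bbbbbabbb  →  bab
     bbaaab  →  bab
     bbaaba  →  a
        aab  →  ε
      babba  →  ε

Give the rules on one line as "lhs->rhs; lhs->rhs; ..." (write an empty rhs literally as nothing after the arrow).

aa->b; bb->

  | baaaaabbb => bbaaabbb => aaabbb => babbb => bab
  | abbbababb => abababb => ababa
  | bbbbbabbb => bbbabbb => babbb => bab
  | bbaaab => aaab => bab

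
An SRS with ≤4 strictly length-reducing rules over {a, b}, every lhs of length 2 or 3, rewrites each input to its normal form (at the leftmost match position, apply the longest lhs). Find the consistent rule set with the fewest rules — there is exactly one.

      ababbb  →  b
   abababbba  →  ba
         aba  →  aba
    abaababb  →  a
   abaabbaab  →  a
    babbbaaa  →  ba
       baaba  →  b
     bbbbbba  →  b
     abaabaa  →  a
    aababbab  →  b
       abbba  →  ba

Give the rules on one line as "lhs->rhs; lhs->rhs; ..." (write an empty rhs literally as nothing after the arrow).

  | ababbb => abbb => aab => b
  | abababbba => ababbba => abbba => aaba => ba
  | aba
  | abaababb => abbabb => aaabb => babb => bb => a

aa->b; aab->b; bab->b; bb->a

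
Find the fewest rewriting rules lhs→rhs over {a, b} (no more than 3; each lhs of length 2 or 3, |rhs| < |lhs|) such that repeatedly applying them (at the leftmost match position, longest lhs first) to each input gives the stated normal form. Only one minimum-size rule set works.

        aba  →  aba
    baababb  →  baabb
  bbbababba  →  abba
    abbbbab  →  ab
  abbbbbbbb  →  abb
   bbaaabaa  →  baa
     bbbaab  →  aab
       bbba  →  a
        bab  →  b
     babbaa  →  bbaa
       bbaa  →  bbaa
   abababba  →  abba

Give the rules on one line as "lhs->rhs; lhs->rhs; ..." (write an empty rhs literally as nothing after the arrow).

  | aba
  | baababb => baabb
  | bbbababba => ababba => abba
  | abbbbab => abab => ab

aaa->b; bab->b; bbb->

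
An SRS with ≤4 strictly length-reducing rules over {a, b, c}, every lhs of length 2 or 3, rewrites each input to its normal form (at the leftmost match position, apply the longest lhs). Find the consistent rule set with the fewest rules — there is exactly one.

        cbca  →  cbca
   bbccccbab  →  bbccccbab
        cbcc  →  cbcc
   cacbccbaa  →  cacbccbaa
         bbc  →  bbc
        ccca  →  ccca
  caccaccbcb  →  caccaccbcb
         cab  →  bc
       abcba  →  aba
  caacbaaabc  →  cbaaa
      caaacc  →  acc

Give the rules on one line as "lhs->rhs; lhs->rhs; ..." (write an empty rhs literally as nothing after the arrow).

abc->a; caa->; cab->bc

  | cbca
  | bbccccbab
  | cbcc
  | cacbccbaa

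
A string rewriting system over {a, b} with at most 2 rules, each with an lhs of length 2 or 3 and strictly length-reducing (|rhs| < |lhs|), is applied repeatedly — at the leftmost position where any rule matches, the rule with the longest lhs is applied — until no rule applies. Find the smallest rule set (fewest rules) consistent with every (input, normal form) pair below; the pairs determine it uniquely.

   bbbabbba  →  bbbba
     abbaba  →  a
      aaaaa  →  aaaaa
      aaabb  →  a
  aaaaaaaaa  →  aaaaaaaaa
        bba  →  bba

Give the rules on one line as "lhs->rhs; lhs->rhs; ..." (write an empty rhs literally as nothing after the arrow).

  | bbbabbba => bbbba
  | abbaba => baba => a
  | aaaaa
  | aaabb => aab => a

ab->; bab->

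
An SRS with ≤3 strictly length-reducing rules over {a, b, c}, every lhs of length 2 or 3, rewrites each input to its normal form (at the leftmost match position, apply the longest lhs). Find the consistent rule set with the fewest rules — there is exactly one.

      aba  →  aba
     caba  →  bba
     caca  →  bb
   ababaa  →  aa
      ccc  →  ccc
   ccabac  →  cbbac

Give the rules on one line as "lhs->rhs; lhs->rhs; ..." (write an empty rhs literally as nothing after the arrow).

baa->a; ca->b

  | aba
  | caba => bba
  | caca => bca => bb
  | ababaa => abaa => aa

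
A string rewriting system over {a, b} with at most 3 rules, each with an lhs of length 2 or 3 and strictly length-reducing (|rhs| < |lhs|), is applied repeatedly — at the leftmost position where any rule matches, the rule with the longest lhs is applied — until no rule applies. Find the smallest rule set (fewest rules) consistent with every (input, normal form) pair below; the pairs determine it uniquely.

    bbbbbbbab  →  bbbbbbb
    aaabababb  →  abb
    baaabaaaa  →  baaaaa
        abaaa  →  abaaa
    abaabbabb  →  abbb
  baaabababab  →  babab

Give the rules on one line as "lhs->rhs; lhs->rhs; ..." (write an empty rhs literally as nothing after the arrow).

  | bbbbbbbab => bbbbbbb
  | aaabababb => aababb => abb
  | baaabaaaa => baaaaa
  | abaaa

aab->; bba->b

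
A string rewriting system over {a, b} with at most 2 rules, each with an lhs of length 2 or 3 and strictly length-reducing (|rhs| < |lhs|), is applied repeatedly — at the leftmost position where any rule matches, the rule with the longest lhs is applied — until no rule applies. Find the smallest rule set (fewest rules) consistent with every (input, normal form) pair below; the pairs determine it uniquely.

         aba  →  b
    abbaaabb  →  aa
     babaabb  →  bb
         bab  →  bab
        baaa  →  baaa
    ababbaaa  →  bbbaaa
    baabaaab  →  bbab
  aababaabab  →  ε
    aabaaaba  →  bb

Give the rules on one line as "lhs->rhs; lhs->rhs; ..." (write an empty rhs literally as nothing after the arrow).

aba->b; abb->

  | aba => b
  | abbaaabb => aaabb => aa
  | babaabb => bbabb => bb
  | bab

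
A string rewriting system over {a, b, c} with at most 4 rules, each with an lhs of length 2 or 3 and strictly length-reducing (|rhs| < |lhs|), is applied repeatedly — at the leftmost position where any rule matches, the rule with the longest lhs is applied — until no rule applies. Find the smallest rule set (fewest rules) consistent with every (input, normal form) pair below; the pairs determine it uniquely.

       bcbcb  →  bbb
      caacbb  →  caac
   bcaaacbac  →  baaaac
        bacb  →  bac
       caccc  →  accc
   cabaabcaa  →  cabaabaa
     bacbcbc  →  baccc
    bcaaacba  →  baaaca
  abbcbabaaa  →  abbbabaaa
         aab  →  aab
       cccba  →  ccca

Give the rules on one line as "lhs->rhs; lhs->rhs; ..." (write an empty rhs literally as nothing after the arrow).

  | bcbcb => bbcb => bbb
  | caacbb => caacb => caac
  | bcaaacbac => baaacbac => baaacac => baaaac
  | bacb => bac

bc->b; cac->ac; cb->c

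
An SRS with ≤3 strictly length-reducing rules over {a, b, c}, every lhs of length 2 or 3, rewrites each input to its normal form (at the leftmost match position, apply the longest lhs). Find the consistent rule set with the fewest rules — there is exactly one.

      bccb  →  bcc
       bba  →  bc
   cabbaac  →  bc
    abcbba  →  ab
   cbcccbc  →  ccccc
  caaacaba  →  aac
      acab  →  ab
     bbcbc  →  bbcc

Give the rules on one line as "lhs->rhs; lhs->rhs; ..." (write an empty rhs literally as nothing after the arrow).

  | bccb => bcc
  | bba => bc
  | cabbaac => bbaac => bcac => bc
  | abcbba => abcba => abca => ab

ba->c; ca->; cb->c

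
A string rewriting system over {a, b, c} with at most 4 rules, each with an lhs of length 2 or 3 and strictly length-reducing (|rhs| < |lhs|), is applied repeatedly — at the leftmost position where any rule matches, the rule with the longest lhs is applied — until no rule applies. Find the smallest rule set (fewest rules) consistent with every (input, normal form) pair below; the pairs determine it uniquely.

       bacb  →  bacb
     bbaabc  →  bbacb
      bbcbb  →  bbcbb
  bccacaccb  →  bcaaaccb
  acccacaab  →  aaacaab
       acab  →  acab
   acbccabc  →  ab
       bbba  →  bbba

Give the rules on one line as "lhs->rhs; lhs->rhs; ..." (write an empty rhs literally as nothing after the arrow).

abc->cb; cac->aa; cba->; ccc->a

  | bacb
  | bbaabc => bbacb
  | bbcbb
  | bccacaccb => bcaaaccb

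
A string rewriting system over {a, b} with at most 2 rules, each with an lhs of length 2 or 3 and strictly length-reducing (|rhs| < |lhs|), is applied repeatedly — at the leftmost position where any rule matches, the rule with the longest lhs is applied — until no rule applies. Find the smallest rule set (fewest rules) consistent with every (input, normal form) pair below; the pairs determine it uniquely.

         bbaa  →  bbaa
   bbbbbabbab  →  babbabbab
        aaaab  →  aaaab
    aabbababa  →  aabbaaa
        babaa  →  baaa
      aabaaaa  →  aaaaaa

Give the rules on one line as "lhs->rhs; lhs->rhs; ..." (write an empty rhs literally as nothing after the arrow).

  | bbaa
  | bbbbbabbab => babbabbab
  | aaaab
  | aabbababa => aabbaaba => aabbaaa

aba->aa; bbb->ba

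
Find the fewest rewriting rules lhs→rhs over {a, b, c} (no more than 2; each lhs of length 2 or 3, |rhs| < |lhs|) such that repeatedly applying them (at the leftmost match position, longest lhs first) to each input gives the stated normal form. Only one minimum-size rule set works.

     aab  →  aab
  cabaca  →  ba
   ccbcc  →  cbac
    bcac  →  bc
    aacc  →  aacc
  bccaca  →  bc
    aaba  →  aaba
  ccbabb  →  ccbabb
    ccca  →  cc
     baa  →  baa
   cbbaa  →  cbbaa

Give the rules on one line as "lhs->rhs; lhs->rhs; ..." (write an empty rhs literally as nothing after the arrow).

  | aab
  | cabaca => baca => ba
  | ccbcc => cbac
  | bcac => bc

ca->; cbc->ba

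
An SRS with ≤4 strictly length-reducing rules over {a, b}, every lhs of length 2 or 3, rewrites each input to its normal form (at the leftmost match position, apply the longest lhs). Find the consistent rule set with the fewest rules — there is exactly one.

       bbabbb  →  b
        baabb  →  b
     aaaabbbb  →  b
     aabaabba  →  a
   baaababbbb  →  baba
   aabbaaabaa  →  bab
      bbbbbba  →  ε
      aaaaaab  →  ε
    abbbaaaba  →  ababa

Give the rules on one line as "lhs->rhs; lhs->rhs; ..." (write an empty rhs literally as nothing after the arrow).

aa->b; baa->b; bb->; bba->

  | bbabbb => bbb => b
  | baabb => bbb => b
  | aaaabbbb => baabbbb => bbbbb => bbb => b
  | aabaabba => bbaabba => abba => a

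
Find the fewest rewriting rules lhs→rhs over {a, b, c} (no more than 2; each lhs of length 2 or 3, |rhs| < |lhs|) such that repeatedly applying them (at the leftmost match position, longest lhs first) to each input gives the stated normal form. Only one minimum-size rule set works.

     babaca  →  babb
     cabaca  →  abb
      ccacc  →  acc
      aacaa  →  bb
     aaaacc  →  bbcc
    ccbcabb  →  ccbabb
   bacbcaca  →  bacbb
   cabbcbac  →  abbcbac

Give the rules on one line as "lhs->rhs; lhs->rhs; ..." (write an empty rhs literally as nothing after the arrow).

aa->b; ca->a

  | babaca => babaa => babb
  | cabaca => abaca => abaa => abb
  | ccacc => cacc => acc
  | aacaa => bcaa => baa => bb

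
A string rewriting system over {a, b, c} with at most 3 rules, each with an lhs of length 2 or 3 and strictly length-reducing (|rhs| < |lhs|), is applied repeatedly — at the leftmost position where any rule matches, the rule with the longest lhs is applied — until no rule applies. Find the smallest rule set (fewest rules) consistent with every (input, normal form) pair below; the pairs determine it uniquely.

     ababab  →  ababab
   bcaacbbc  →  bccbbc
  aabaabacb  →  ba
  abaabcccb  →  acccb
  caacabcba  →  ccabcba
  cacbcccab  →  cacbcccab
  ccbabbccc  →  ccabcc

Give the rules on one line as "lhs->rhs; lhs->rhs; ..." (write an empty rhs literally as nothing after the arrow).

  | ababab
  | bcaacbbc => bccbbc
  | aabaabacb => baabacb => bbacb => babb => ba
  | abaabcccb => abbcccb => acccb

aa->; abb->a; bac->ab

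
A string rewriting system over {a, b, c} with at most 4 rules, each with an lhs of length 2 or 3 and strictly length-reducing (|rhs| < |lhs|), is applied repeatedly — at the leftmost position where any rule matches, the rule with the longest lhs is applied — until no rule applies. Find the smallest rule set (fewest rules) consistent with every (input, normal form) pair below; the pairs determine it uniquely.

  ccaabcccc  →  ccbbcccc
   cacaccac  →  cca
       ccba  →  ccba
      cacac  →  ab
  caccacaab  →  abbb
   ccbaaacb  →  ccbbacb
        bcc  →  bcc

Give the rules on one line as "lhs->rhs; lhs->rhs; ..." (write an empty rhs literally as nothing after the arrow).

  | ccaabcccc => ccbbcccc
  | cacaccac => caaccac => cbccac => abcac => ccac => cca
  | ccba
  | cacac => caac => cbc => ab

aa->b; abc->cc; cac->ca; cbc->ab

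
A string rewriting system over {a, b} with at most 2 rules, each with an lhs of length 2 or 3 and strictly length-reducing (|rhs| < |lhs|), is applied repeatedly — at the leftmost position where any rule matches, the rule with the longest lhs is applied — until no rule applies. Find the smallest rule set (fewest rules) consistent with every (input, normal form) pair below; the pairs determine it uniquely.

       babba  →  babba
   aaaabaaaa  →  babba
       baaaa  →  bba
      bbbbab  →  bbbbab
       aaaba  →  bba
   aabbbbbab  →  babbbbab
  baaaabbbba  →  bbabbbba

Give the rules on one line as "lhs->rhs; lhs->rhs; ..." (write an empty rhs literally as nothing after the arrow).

aaa->b; aab->ba

  | babba
  | aaaabaaaa => babaaaa => babba
  | baaaa => bba
  | bbbbab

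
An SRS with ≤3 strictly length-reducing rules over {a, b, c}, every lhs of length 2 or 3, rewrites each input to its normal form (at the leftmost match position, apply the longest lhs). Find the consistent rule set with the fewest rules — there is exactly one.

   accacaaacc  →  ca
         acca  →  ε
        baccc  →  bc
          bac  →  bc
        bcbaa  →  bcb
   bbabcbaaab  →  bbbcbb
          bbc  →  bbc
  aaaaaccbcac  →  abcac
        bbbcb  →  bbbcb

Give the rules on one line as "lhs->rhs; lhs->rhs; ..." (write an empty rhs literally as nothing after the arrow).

  | accacaaacc => aacaaacc => caaacc => cacc => ca
  | acca => aa => ε
  | baccc => bccc => bc
  | bac => bc

aa->; ba->b; cc->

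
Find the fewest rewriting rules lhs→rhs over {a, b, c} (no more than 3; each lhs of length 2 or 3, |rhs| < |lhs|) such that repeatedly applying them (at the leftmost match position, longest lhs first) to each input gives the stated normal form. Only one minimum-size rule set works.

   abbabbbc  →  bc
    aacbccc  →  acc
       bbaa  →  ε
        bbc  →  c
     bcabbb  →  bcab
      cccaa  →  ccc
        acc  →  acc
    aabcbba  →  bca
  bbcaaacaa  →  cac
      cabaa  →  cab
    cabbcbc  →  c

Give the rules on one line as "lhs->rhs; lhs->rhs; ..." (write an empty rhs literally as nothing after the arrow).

aa->; bb->; cbc->a

  | abbabbbc => aabbbc => bbbc => bc
  | aacbccc => cbccc => acc
  | bbaa => aa => ε
  | bbc => c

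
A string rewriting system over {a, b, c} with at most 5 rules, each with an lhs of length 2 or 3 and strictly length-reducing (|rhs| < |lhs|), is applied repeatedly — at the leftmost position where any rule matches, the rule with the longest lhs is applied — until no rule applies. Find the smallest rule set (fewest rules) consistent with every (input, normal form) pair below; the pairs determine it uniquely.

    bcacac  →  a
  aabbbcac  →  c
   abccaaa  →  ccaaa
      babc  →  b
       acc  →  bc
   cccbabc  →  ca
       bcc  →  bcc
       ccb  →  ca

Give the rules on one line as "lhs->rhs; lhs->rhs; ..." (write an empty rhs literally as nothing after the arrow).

ab->; ac->b; ba->c; cb->a

  | bcacac => bcbac => baac => cac => cb => a
  | aabbbcac => abbcac => bcac => bcb => ba => c
  | abccaaa => ccaaa
  | babc => cbc => ac => b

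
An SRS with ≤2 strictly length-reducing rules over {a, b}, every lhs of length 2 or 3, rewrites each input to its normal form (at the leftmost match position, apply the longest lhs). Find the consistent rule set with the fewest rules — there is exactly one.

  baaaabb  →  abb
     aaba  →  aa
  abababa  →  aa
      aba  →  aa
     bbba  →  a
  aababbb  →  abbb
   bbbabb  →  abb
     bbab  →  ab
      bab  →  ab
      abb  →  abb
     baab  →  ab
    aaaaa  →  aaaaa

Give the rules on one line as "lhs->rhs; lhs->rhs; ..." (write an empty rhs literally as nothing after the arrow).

aab->ab; ba->a

  | baaaabb => aaaabb => aaabb => aabb => abb
  | aaba => aba => aa
  | abababa => aababa => ababa => aaba => aba => aa
  | aba => aa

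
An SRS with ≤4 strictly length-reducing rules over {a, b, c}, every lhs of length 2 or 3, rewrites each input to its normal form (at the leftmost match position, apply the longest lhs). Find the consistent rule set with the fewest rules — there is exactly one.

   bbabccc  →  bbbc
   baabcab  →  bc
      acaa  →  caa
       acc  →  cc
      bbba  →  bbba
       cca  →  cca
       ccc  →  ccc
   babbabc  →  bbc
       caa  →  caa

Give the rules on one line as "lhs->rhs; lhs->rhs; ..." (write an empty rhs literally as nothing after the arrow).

  | bbabccc => bbccc => bbbc
  | baabcab => bacab => bcab => bc
  | acaa => caa
  | acc => cc

ab->; ac->c; bcc->bb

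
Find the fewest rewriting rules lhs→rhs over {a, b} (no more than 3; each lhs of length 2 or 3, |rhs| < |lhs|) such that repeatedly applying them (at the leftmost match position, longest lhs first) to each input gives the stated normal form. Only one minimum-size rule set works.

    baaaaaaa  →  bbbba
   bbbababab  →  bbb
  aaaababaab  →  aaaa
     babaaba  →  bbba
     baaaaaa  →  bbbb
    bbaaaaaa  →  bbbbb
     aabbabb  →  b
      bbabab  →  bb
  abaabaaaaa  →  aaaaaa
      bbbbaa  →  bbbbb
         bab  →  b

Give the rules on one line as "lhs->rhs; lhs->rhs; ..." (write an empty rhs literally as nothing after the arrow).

ab->; baa->bb

  | baaaaaaa => bbaaaaa => bbbaaa => bbbba
  | bbbababab => bbbabab => bbbab => bbb
  | aaaababaab => aaaabaab => aaaaab => aaaa
  | babaaba => baaba => bbba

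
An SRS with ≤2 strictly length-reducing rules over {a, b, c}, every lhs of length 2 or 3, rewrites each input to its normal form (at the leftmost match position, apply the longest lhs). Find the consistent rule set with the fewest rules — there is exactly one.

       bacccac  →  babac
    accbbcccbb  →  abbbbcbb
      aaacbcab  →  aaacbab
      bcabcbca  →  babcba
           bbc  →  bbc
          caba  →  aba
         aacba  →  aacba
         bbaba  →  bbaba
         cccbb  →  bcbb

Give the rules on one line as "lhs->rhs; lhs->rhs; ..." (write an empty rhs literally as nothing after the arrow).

ca->a; cc->b

  | bacccac => babcac => babac
  | accbbcccbb => abbbcccbb => abbbbcbb
  | aaacbcab => aaacbab
  | bcabcbca => babcbca => babcba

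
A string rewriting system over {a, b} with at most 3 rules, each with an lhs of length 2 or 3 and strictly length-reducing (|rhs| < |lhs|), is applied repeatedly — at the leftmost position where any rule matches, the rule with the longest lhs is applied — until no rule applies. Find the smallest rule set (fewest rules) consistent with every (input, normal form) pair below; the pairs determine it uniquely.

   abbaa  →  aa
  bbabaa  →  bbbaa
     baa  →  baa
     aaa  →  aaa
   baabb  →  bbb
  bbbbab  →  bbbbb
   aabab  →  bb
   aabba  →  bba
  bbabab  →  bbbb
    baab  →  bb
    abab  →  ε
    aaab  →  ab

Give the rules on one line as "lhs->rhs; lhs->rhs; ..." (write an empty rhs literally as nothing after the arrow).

  | abbaa => aa
  | bbabaa => bbbaa
  | baa
  | aaa

aab->b; abb->; bab->bb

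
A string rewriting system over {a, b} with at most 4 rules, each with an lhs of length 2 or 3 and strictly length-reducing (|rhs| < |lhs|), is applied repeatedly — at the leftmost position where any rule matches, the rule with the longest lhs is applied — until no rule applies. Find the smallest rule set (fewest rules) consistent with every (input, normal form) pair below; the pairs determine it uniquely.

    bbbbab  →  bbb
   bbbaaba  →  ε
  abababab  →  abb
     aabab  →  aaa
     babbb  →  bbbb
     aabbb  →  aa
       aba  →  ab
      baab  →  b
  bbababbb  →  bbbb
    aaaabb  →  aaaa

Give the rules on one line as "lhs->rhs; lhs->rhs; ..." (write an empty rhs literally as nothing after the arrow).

aab->aa; ba->b; baa->; bba->

  | bbbbab => bbb
  | bbbaaba => baba => bba => ε
  | abababab => abbabab => abab => abb
  | aabab => aaab => aaa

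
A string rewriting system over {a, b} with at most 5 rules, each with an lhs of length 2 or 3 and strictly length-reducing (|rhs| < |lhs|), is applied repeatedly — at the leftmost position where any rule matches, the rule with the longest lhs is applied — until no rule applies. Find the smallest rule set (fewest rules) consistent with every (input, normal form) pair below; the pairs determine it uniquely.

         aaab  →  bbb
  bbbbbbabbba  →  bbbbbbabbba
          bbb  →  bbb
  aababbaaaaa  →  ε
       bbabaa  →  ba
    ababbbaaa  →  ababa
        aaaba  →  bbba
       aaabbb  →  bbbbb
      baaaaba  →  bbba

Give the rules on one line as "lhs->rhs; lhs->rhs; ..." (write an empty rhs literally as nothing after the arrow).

  | aaab => bbb
  | bbbbbbabbba
  | bbb
  | aababbaaaaa => bbabbaaaaa => bbabaaaa => bbaaaa => baaa => aa => ε

aa->; aaa->bb; aab->bb; baa->a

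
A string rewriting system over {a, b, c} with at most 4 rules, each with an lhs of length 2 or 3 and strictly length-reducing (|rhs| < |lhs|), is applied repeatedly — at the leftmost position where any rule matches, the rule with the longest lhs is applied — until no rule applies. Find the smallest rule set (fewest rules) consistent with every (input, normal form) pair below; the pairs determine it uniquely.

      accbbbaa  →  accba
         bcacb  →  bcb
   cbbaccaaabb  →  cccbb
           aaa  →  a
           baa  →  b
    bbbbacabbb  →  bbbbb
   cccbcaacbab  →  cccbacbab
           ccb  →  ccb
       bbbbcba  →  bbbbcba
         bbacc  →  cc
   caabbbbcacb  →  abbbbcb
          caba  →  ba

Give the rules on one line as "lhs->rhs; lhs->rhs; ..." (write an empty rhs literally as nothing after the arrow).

  | accbbbaa => accba
  | bcacb => bcb
  | cbbaccaaabb => cccaaabb => cccaabb => cccabb => cccbb
  | aaa => a

aa->; bba->; ca->; cca->cc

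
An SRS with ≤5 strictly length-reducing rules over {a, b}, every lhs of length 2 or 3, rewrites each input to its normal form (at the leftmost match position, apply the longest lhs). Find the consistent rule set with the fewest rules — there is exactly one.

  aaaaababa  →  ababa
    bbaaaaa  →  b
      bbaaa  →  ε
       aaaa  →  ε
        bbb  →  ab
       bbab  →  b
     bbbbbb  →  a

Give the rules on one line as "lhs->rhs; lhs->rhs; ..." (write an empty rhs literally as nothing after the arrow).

aa->b; aab->b; baa->; bb->a

  | aaaaababa => baaababa => ababa
  | bbaaaaa => aaaaaa => baaaa => aa => b
  | bbaaa => aaaa => baa => ε
  | aaaa => baa => ε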